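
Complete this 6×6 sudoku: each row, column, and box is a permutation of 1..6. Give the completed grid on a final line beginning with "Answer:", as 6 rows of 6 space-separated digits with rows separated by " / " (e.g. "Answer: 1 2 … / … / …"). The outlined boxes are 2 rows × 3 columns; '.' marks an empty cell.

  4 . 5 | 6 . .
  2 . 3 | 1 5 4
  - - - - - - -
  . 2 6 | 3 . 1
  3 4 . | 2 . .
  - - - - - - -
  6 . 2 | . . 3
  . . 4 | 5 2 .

Step 1. [r1c2∈{1}] nothing but 1 survives at r1c2. So r1c2=1.
Step 2. [r3c5∈{4}] r3c5's peers cover all but 4 ⇒ r3c5=4.
Step 3. [r4c5∈{6}] r4c5's peers cover all but 6 ⇒ r4c5=6.
Step 4. [r6c1∈{1}] r6c1 has the single candidate 1 ⇒ r6c1=1.
Step 5. [r6c2∈{3}] only 3 remains possible at r6c2, so r6c2=3.
Step 6. [r3c1∈{5}] nothing but 5 survives at r3c1 ⇒ r3c1=5.
Step 7. [r5c4∈{4}] r5c4 is down to just 4 ⇒ r5c4=4.
Step 8. [r5c5∈{1}] r5c5's peers cover all but 1, so r5c5=1.
Step 9. [r2c2∈{6}] nothing but 6 survives at r2c2 ⇒ r2c2=6.
Step 10. [r1c5∈{3}] only 3 remains possible at r1c5 ⇒ r1c5=3.
Step 11. [r1c6∈{2}] r1c6 is down to just 2 ⇒ r1c6=2.
Step 12. [r6c6∈{6}] only 6 remains possible at r6c6. So r6c6=6.
Step 13. [r4c3∈{1}] r4c3 has the single candidate 1. So r4c3=1.
Step 14. [r4c6∈{5}] nothing but 5 survives at r4c6, so r4c6=5.
Step 15. [r5c2∈{5}] only 5 remains possible at r5c2, so r5c2=5.

Answer: 4 1 5 6 3 2 / 2 6 3 1 5 4 / 5 2 6 3 4 1 / 3 4 1 2 6 5 / 6 5 2 4 1 3 / 1 3 4 5 2 6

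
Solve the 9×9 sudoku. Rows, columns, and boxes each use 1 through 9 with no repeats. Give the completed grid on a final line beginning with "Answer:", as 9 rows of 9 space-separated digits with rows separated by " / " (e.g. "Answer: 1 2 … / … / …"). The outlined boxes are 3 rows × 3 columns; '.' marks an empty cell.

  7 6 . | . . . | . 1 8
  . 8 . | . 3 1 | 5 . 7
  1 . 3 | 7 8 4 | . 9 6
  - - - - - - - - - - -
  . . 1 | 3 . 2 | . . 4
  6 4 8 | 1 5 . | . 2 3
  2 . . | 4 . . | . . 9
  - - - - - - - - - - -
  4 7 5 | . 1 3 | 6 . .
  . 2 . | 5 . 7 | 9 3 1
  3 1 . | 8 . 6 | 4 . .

Step 1. [r5c7∈{7}] only 7 remains possible at r5c7 ⇒ r5c7=7.
Step 2. [r4c1∈{5,9}] col 1 places 5 nowhere but r4c1, so r4c1=5.
Step 3. [r7c4∈{2,9}] across row 7, 9 lands solely at r7c4 ⇒ r7c4=9.
Step 4. [r1c4∈{2}] only 2 remains possible at r1c4, so r1c4=2.
Step 5. [r4c7∈{8}] nothing but 8 survives at r4c7. So r4c7=8.
Step 6. [r1c5∈{9}] r1c5's peers cover all but 9, so r1c5=9.
Step 7. [r4c5∈{6,7}] across row 4, 7 lands solely at r4c5 ⇒ r4c5=7.
Step 8. [r2c3∈{2,4,9}] r2c3 is the only open cell in row 2 admitting 2 ⇒ r2c3=2.
Step 9. [r6c8∈{5,6}] 5 has one home in row 6: r6c8, so r6c8=5.
Step 10. [r7c9∈{2}] only 2 remains possible at r7c9 ⇒ r7c9=2.
Step 11. [r8c1∈{8}] nothing but 8 survives at r8c1. So r8c1=8.
Step 12. [r9c5∈{2}] r9c5's peers cover all but 2, so r9c5=2.
Step 13. [r3c7∈{2}] r3c7 is down to just 2, so r3c7=2.
Step 14. [r6c6∈{8}] r6c6's peers cover all but 8 ⇒ r6c6=8.
Step 15. [r6c3∈{7}] only 7 remains possible at r6c3. So r6c3=7.
Step 16. [r3c2∈{5}] r3c2's peers cover all but 5, so r3c2=5.
Step 17. [r5c6∈{9}] only 9 remains possible at r5c6. So r5c6=9.
Step 18. [r8c3∈{6}] r8c3 has the single candidate 6, so r8c3=6.
Step 19. [r1c6∈{5}] only 5 remains possible at r1c6. So r1c6=5.
Step 20. [r1c7∈{3}] nothing but 3 survives at r1c7, so r1c7=3.
Step 21. [r9c9∈{5}] r9c9 is down to just 5 ⇒ r9c9=5.
Step 22. [r6c5∈{6}] only 6 remains possible at r6c5, so r6c5=6.
Step 23. [r6c7∈{1}] r6c7 is down to just 1 ⇒ r6c7=1.
Step 24. [r7c8∈{8}] only 8 remains possible at r7c8, so r7c8=8.
Step 25. [r8c5∈{4}] nothing but 4 survives at r8c5, so r8c5=4.
Step 26. [r2c8∈{4}] r2c8's peers cover all but 4 ⇒ r2c8=4.
Step 27. [r4c2∈{9}] r4c2 has the single candidate 9. So r4c2=9.
Step 28. [r9c8∈{7}] r9c8 is down to just 7. So r9c8=7.
Step 29. [r6c2∈{3}] r6c2 is down to just 3 ⇒ r6c2=3.
Step 30. [r9c3∈{9}] r9c3 has the single candidate 9 ⇒ r9c3=9.
Step 31. [r1c3∈{4}] r1c3's peers cover all but 4. So r1c3=4.
Step 32. [r2c4∈{6}] r2c4 has the single candidate 6. So r2c4=6.
Step 33. [r2c1∈{9}] r2c1 has the single candidate 9. So r2c1=9.
Step 34. [r4c8∈{6}] r4c8's peers cover all but 6, so r4c8=6.

Answer: 7 6 4 2 9 5 3 1 8 / 9 8 2 6 3 1 5 4 7 / 1 5 3 7 8 4 2 9 6 / 5 9 1 3 7 2 8 6 4 / 6 4 8 1 5 9 7 2 3 / 2 3 7 4 6 8 1 5 9 / 4 7 5 9 1 3 6 8 2 / 8 2 6 5 4 7 9 3 1 / 3 1 9 8 2 6 4 7 5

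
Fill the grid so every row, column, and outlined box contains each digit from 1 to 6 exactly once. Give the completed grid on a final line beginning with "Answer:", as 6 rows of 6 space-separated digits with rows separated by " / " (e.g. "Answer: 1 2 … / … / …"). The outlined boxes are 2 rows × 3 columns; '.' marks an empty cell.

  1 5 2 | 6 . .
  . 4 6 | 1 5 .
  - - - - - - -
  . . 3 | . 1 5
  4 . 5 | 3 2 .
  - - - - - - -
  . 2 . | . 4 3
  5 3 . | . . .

Step 1. [r6c6∈{1,2,6}] in col 6, 1 fits only at r6c6. So r6c6=1.
Step 2. [r3c2∈{6}] r3c2 has the single candidate 6 ⇒ r3c2=6.
Step 3. [r3c1∈{2}] nothing but 2 survives at r3c1, so r3c1=2.
Step 4. [r6c5∈{6}] only 6 remains possible at r6c5. So r6c5=6.
Step 5. [r6c4∈{2}] r6c4 has the single candidate 2. So r6c4=2.
Step 6. [r2c6∈{2}] r2c6's peers cover all but 2, so r2c6=2.
Step 7. [r5c4∈{5}] only 5 remains possible at r5c4 ⇒ r5c4=5.
Step 8. [r4c2∈{1}] only 1 remains possible at r4c2. So r4c2=1.
Step 9. [r5c3∈{1}] r5c3 has the single candidate 1, so r5c3=1.
Step 10. [r5c1∈{6}] nothing but 6 survives at r5c1, so r5c1=6.
Step 11. [r4c6∈{6}] r4c6's peers cover all but 6, so r4c6=6.
Step 12. [r1c5∈{3}] r1c5's peers cover all but 3 ⇒ r1c5=3.
Step 13. [r2c1∈{3}] nothing but 3 survives at r2c1. So r2c1=3.
Step 14. [r6c3∈{4}] only 4 remains possible at r6c3 ⇒ r6c3=4.
Step 15. [r1c6∈{4}] r1c6 is down to just 4 ⇒ r1c6=4.
Step 16. [r3c4∈{4}] r3c4 has the single candidate 4, so r3c4=4.

Answer: 1 5 2 6 3 4 / 3 4 6 1 5 2 / 2 6 3 4 1 5 / 4 1 5 3 2 6 / 6 2 1 5 4 3 / 5 3 4 2 6 1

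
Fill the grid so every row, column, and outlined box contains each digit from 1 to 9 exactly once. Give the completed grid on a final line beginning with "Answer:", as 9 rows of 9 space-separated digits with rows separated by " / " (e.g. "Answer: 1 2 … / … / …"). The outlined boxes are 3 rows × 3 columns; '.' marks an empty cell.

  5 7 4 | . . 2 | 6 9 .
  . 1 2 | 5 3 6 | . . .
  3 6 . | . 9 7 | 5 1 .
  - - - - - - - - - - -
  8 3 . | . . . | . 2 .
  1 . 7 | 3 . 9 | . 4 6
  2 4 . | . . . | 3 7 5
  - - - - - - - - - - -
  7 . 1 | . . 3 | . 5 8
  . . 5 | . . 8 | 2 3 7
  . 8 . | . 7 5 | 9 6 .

Step 1. [r3c4∈{4,8}] in box 2, 4 fits only at r3c4, so r3c4=4.
Step 2. [r6c6∈{1}] r6c6's peers cover all but 1 ⇒ r6c6=1.
Step 3. [r8c1∈{4,6,9}] r8c1 is the only open cell in col 1 admitting 6, so r8c1=6.
Step 4. [r5c5∈{2,5,8}] 2 has one home in row 5: r5c5, so r5c5=2.
Step 5. [r8c5∈{1,4}] in row 8, 4 fits only at r8c5 ⇒ r8c5=4.
Step 6. [r8c4∈{1,9}] in row 8, 1 fits only at r8c4 ⇒ r8c4=1.
Step 7. [r7c4∈{2,6,9}] across col 4, 9 lands solely at r7c4, so r7c4=9.
Step 8. [r4c9∈{1,9}] in col 9, 9 fits only at r4c9. So r4c9=9.
Step 9. [r4c3∈{6}] only 6 remains possible at r4c3 ⇒ r4c3=6.
Step 10. [r2c9∈{4}] r2c9 is down to just 4 ⇒ r2c9=4.
Step 11. [r1c4∈{8}] only 8 remains possible at r1c4 ⇒ r1c4=8.
Step 12. [r2c7∈{7,8}] r2c7 is the only open cell in row 2 admitting 7, so r2c7=7.
Step 13. [r6c5∈{6,8}] across row 6, 8 lands solely at r6c5 ⇒ r6c5=8.
Step 14. [r1c5∈{1}] r1c5 has the single candidate 1. So r1c5=1.
Step 15. [r9c4∈{2}] r9c4 has the single candidate 2, so r9c4=2.
Step 16. [r4c5∈{5}] nothing but 5 survives at r4c5 ⇒ r4c5=5.
Step 17. [r1c9∈{3}] r1c9 has the single candidate 3. So r1c9=3.
Step 18. [r9c1∈{4}] only 4 remains possible at r9c1. So r9c1=4.
Step 19. [r7c5∈{6}] r7c5 has the single candidate 6. So r7c5=6.
Step 20. [r5c2∈{5}] r5c2 has the single candidate 5. So r5c2=5.
Step 21. [r8c2∈{9}] only 9 remains possible at r8c2. So r8c2=9.
Step 22. [r6c3∈{9}] nothing but 9 survives at r6c3 ⇒ r6c3=9.
Step 23. [r9c9∈{1}] only 1 remains possible at r9c9, so r9c9=1.
Step 24. [r4c7∈{1}] only 1 remains possible at r4c7. So r4c7=1.
Step 25. [r9c3∈{3}] r9c3's peers cover all but 3, so r9c3=3.
Step 26. [r7c7∈{4}] only 4 remains possible at r7c7 ⇒ r7c7=4.
Step 27. [r4c4∈{7}] r4c4 is down to just 7 ⇒ r4c4=7.
Step 28. [r2c8∈{8}] nothing but 8 survives at r2c8, so r2c8=8.
Step 29. [r3c3∈{8}] nothing but 8 survives at r3c3. So r3c3=8.
Step 30. [r3c9∈{2}] nothing but 2 survives at r3c9 ⇒ r3c9=2.
Step 31. [r6c4∈{6}] only 6 remains possible at r6c4. So r6c4=6.
Step 32. [r2c1∈{9}] r2c1 is down to just 9. So r2c1=9.
Step 33. [r4c6∈{4}] only 4 remains possible at r4c6. So r4c6=4.
Step 34. [r5c7∈{8}] only 8 remains possible at r5c7, so r5c7=8.
Step 35. [r7c2∈{2}] nothing but 2 survives at r7c2, so r7c2=2.

Answer: 5 7 4 8 1 2 6 9 3 / 9 1 2 5 3 6 7 8 4 / 3 6 8 4 9 7 5 1 2 / 8 3 6 7 5 4 1 2 9 / 1 5 7 3 2 9 8 4 6 / 2 4 9 6 8 1 3 7 5 / 7 2 1 9 6 3 4 5 8 / 6 9 5 1 4 8 2 3 7 / 4 8 3 2 7 5 9 6 1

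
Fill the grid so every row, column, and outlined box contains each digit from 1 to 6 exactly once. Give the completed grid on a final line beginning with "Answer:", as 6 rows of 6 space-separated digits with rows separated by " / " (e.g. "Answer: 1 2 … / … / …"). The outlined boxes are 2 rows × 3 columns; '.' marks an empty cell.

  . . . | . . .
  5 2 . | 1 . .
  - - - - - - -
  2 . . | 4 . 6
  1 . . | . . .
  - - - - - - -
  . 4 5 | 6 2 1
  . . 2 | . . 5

Step 1. [r1c1∈{3,4,6}] in col 1, 4 fits only at r1c1 ⇒ r1c1=4.
Step 2. [r3c3∈{3}] r3c3 has the single candidate 3, so r3c3=3.
Step 3. [r1c2∈{1,3,6}] 3 has one home in box 1: r1c2, so r1c2=3.
Step 4. [r6c4∈{3}] only 3 remains possible at r6c4 ⇒ r6c4=3.
Step 5. [r2c3∈{6}] r2c3's peers cover all but 6 ⇒ r2c3=6.
Step 6. [r2c6∈{3,4}] in col 6, 4 fits only at r2c6. So r2c6=4.
Step 7. [r1c6∈{2}] r1c6 is down to just 2, so r1c6=2.
Step 8. [r1c4∈{5}] only 5 remains possible at r1c4 ⇒ r1c4=5.
Step 9. [r4c2∈{5,6}] row 4 places 6 nowhere but r4c2 ⇒ r4c2=6.
Step 10. [r4c5∈{3,5}] across row 4, 5 lands solely at r4c5. So r4c5=5.
Step 11. [r2c5∈{3}] r2c5 is down to just 3, so r2c5=3.
Step 12. [r3c5∈{1}] only 1 remains possible at r3c5 ⇒ r3c5=1.
Step 13. [r6c5∈{4}] nothing but 4 survives at r6c5. So r6c5=4.
Step 14. [r6c1∈{6}] only 6 remains possible at r6c1. So r6c1=6.
Step 15. [r4c3∈{4}] r4c3 has the single candidate 4, so r4c3=4.
Step 16. [r4c4∈{2}] only 2 remains possible at r4c4 ⇒ r4c4=2.
Step 17. [r1c3∈{1}] nothing but 1 survives at r1c3, so r1c3=1.
Step 18. [r4c6∈{3}] r4c6's peers cover all but 3, so r4c6=3.
Step 19. [r5c1∈{3}] only 3 remains possible at r5c1, so r5c1=3.
Step 20. [r3c2∈{5}] r3c2 has the single candidate 5 ⇒ r3c2=5.
Step 21. [r1c5∈{6}] only 6 remains possible at r1c5, so r1c5=6.
Step 22. [r6c2∈{1}] r6c2 is down to just 1 ⇒ r6c2=1.

Answer: 4 3 1 5 6 2 / 5 2 6 1 3 4 / 2 5 3 4 1 6 / 1 6 4 2 5 3 / 3 4 5 6 2 1 / 6 1 2 3 4 5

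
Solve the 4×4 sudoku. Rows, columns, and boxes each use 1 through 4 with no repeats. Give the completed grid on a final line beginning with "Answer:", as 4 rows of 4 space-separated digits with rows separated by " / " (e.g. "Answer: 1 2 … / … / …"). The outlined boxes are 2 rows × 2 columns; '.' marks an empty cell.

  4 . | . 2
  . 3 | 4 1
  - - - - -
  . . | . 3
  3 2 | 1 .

Step 1. [r3c1∈{1}] r3c1 is down to just 1. So r3c1=1.
Step 2. [r2c1∈{2}] r2c1 has the single candidate 2. So r2c1=2.
Step 3. [r1c2∈{1}] r1c2's peers cover all but 1 ⇒ r1c2=1.
Step 4. [r3c2∈{4}] r3c2 has the single candidate 4. So r3c2=4.
Step 5. [r3c3∈{2}] r3c3's peers cover all but 2. So r3c3=2.
Step 6. [r4c4∈{4}] only 4 remains possible at r4c4. So r4c4=4.
Step 7. [r1c3∈{3}] nothing but 3 survives at r1c3. So r1c3=3.

Answer: 4 1 3 2 / 2 3 4 1 / 1 4 2 3 / 3 2 1 4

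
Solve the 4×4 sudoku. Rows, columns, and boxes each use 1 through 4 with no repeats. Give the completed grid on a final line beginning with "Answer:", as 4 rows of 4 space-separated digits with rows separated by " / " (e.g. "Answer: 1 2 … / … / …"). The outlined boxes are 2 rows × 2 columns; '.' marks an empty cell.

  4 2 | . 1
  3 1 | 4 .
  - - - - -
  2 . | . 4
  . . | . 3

Step 1. [r4c1∈{1}] r4c1 has the single candidate 1 ⇒ r4c1=1.
Step 2. [r4c3∈{2}] r4c3's peers cover all but 2. So r4c3=2.
Step 3. [r3c3∈{1}] only 1 remains possible at r3c3. So r3c3=1.
Step 4. [r2c4∈{2}] nothing but 2 survives at r2c4. So r2c4=2.
Step 5. [r4c2∈{4}] only 4 remains possible at r4c2. So r4c2=4.
Step 6. [r1c3∈{3}] only 3 remains possible at r1c3. So r1c3=3.
Step 7. [r3c2∈{3}] only 3 remains possible at r3c2. So r3c2=3.

Answer: 4 2 3 1 / 3 1 4 2 / 2 3 1 4 / 1 4 2 3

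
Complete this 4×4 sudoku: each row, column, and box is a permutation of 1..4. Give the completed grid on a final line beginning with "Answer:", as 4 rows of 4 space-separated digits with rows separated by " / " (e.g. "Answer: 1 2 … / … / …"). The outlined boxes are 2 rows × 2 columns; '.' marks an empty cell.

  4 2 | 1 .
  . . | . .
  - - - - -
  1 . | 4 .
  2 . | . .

Step 1. [r1c4∈{3}] nothing but 3 survives at r1c4. So r1c4=3.
Step 2. [r3c2∈{3}] nothing but 3 survives at r3c2. So r3c2=3.
Step 3. [r3c4∈{2}] r3c4 has the single candidate 2, so r3c4=2.
Step 4. [r2c3∈{2}] only 2 remains possible at r2c3 ⇒ r2c3=2.
Step 5. [r2c4∈{4}] only 4 remains possible at r2c4, so r2c4=4.
Step 6. [r2c1∈{3}] nothing but 3 survives at r2c1 ⇒ r2c1=3.
Step 7. [r4c2∈{4}] r4c2 is down to just 4, so r4c2=4.
Step 8. [r2c2∈{1}] only 1 remains possible at r2c2. So r2c2=1.
Step 9. [r4c3∈{3}] r4c3 is down to just 3. So r4c3=3.
Step 10. [r4c4∈{1}] r4c4 is down to just 1, so r4c4=1.

Answer: 4 2 1 3 / 3 1 2 4 / 1 3 4 2 / 2 4 3 1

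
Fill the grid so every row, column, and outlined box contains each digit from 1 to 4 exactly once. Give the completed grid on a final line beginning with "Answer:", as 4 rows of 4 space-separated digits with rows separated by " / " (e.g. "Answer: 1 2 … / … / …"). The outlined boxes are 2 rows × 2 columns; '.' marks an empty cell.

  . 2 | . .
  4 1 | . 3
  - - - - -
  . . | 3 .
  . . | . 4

Step 1. [r3c4∈{1,2}] across col 4, 2 lands solely at r3c4. So r3c4=2.
Step 2. [r4c1∈{1,2,3}] row 4 places 2 nowhere but r4c1. So r4c1=2.
Step 3. [r1c4∈{1}] r1c4 is down to just 1 ⇒ r1c4=1.
Step 4. [r4c2∈{3}] only 3 remains possible at r4c2. So r4c2=3.
Step 5. [r3c1∈{1}] nothing but 1 survives at r3c1, so r3c1=1.
Step 6. [r1c3∈{4}] only 4 remains possible at r1c3 ⇒ r1c3=4.
Step 7. [r1c1∈{3}] only 3 remains possible at r1c1. So r1c1=3.
Step 8. [r4c3∈{1}] r4c3's peers cover all but 1, so r4c3=1.
Step 9. [r3c2∈{4}] r3c2 has the single candidate 4 ⇒ r3c2=4.
Step 10. [r2c3∈{2}] r2c3 is down to just 2. So r2c3=2.

Answer: 3 2 4 1 / 4 1 2 3 / 1 4 3 2 / 2 3 1 4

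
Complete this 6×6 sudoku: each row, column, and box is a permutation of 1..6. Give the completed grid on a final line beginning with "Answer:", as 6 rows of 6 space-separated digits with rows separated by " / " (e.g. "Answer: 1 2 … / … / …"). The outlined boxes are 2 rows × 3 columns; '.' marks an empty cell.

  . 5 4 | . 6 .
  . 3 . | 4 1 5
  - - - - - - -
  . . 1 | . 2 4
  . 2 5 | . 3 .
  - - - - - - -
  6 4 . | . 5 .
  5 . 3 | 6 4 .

Step 1. [r6c6∈{1,2}] in row 6, 2 fits only at r6c6. So r6c6=2.
Step 2. [r4c4∈{1}] r4c4 is down to just 1 ⇒ r4c4=1.
Step 3. [r2c1∈{2}] r2c1 has the single candidate 2. So r2c1=2.
Step 4. [r1c6∈{3}] r1c6's peers cover all but 3 ⇒ r1c6=3.
Step 5. [r4c1∈{4}] r4c1 is down to just 4. So r4c1=4.
Step 6. [r5c3∈{2}] r5c3's peers cover all but 2. So r5c3=2.
Step 7. [r4c6∈{6}] r4c6 is down to just 6. So r4c6=6.
Step 8. [r1c1∈{1}] r1c1 has the single candidate 1. So r1c1=1.
Step 9. [r6c2∈{1}] only 1 remains possible at r6c2 ⇒ r6c2=1.
Step 10. [r3c2∈{6}] only 6 remains possible at r3c2 ⇒ r3c2=6.
Step 11. [r3c1∈{3}] nothing but 3 survives at r3c1, so r3c1=3.
Step 12. [r3c4∈{5}] r3c4's peers cover all but 5 ⇒ r3c4=5.
Step 13. [r5c6∈{1}] r5c6 has the single candidate 1, so r5c6=1.
Step 14. [r1c4∈{2}] r1c4's peers cover all but 2, so r1c4=2.
Step 15. [r2c3∈{6}] nothing but 6 survives at r2c3. So r2c3=6.
Step 16. [r5c4∈{3}] r5c4 is down to just 3 ⇒ r5c4=3.

Answer: 1 5 4 2 6 3 / 2 3 6 4 1 5 / 3 6 1 5 2 4 / 4 2 5 1 3 6 / 6 4 2 3 5 1 / 5 1 3 6 4 2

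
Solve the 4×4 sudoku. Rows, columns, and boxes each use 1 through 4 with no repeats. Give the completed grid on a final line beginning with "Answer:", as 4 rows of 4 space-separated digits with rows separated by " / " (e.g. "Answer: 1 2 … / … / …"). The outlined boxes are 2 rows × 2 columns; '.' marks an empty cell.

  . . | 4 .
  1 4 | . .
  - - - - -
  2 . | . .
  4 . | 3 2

Step 1. [r1c1∈{3}] r1c1 has the single candidate 3 ⇒ r1c1=3.
Step 2. [r3c3∈{1}] r3c3's peers cover all but 1, so r3c3=1.
Step 3. [r3c4∈{4}] nothing but 4 survives at r3c4 ⇒ r3c4=4.
Step 4. [r1c4∈{1}] only 1 remains possible at r1c4 ⇒ r1c4=1.
Step 5. [r4c2∈{1}] nothing but 1 survives at r4c2 ⇒ r4c2=1.
Step 6. [r2c4∈{3}] only 3 remains possible at r2c4, so r2c4=3.
Step 7. [r2c3∈{2}] only 2 remains possible at r2c3 ⇒ r2c3=2.
Step 8. [r3c2∈{3}] r3c2 has the single candidate 3. So r3c2=3.
Step 9. [r1c2∈{2}] r1c2 is down to just 2. So r1c2=2.

Answer: 3 2 4 1 / 1 4 2 3 / 2 3 1 4 / 4 1 3 2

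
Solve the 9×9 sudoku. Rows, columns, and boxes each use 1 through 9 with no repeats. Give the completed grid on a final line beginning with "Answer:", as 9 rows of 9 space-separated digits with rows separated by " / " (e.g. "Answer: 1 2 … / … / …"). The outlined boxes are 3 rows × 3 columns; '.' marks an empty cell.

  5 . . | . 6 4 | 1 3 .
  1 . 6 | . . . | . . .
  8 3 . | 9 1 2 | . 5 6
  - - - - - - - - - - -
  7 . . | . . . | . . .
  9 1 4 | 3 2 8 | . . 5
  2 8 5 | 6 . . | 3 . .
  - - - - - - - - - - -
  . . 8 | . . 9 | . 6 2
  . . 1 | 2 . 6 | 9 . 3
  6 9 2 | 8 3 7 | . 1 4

Step 1. [r2c2∈{2,4,7}] in box 1, 4 fits only at r2c2 ⇒ r2c2=4.
Step 2. [r1c9∈{7,8,9}] 8 has one home in row 1: r1c9, so r1c9=8.
Step 3. [r5c8∈{7}] only 7 remains possible at r5c8. So r5c8=7.
Step 4. [r2c9∈{7,9}] across col 9, 7 lands solely at r2c9 ⇒ r2c9=7.
Step 5. [r2c4∈{5}] nothing but 5 survives at r2c4 ⇒ r2c4=5.
Step 6. [r4c7∈{2,4,6,8}] r4c7 is the only open cell in col 7 admitting 8 ⇒ r4c7=8.
Step 7. [r4c8∈{2,4,9}] r4c8 is the only open cell in row 4 admitting 2. So r4c8=2.
Step 8. [r8c2∈{5,7}] row 8 places 7 nowhere but r8c2, so r8c2=7.
Step 9. [r6c6∈{1}] r6c6 has the single candidate 1 ⇒ r6c6=1.
Step 10. [r4c4∈{4}] nothing but 4 survives at r4c4, so r4c4=4.
Step 11. [r8c5∈{4,5}] row 8 places 5 nowhere but r8c5 ⇒ r8c5=5.
Step 12. [r6c9∈{9}] only 9 remains possible at r6c9, so r6c9=9.
Step 13. [r1c3∈{7,9}] row 1 places 9 nowhere but r1c3. So r1c3=9.
Step 14. [r8c1∈{4}] r8c1 has the single candidate 4 ⇒ r8c1=4.
Step 15. [r7c7∈{5,7}] across row 7, 7 lands solely at r7c7, so r7c7=7.
Step 16. [r8c8∈{8}] r8c8's peers cover all but 8, so r8c8=8.
Step 17. [r1c4∈{7}] r1c4 has the single candidate 7. So r1c4=7.
Step 18. [r7c5∈{4}] r7c5's peers cover all but 4. So r7c5=4.
Step 19. [r1c2∈{2}] nothing but 2 survives at r1c2, so r1c2=2.
Step 20. [r3c7∈{4}] only 4 remains possible at r3c7, so r3c7=4.
Step 21. [r7c2∈{5}] r7c2 has the single candidate 5 ⇒ r7c2=5.
Step 22. [r6c5∈{7}] r6c5 has the single candidate 7, so r6c5=7.
Step 23. [r4c9∈{1}] only 1 remains possible at r4c9, so r4c9=1.
Step 24. [r4c3∈{3}] nothing but 3 survives at r4c3. So r4c3=3.
Step 25. [r4c6∈{5}] r4c6 has the single candidate 5 ⇒ r4c6=5.
Step 26. [r2c5∈{8}] nothing but 8 survives at r2c5 ⇒ r2c5=8.
Step 27. [r3c3∈{7}] only 7 remains possible at r3c3. So r3c3=7.
Step 28. [r6c8∈{4}] r6c8 is down to just 4 ⇒ r6c8=4.
Step 29. [r7c1∈{3}] only 3 remains possible at r7c1, so r7c1=3.
Step 30. [r9c7∈{5}] r9c7 is down to just 5, so r9c7=5.
Step 31. [r4c2∈{6}] r4c2's peers cover all but 6 ⇒ r4c2=6.
Step 32. [r5c7∈{6}] only 6 remains possible at r5c7. So r5c7=6.
Step 33. [r4c5∈{9}] r4c5 is down to just 9. So r4c5=9.
Step 34. [r2c7∈{2}] r2c7 has the single candidate 2 ⇒ r2c7=2.
Step 35. [r7c4∈{1}] r7c4 is down to just 1, so r7c4=1.
Step 36. [r2c6∈{3}] r2c6 is down to just 3. So r2c6=3.
Step 37. [r2c8∈{9}] nothing but 9 survives at r2c8, so r2c8=9.

Answer: 5 2 9 7 6 4 1 3 8 / 1 4 6 5 8 3 2 9 7 / 8 3 7 9 1 2 4 5 6 / 7 6 3 4 9 5 8 2 1 / 9 1 4 3 2 8 6 7 5 / 2 8 5 6 7 1 3 4 9 / 3 5 8 1 4 9 7 6 2 / 4 7 1 2 5 6 9 8 3 / 6 9 2 8 3 7 5 1 4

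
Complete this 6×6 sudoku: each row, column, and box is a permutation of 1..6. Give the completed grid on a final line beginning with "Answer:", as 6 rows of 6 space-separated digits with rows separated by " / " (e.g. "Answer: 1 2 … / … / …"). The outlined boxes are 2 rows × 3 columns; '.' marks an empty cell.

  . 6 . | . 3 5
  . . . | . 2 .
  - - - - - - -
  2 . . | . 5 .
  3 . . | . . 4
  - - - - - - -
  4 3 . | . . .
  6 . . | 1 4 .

Step 1. [r5c3∈{1,2,5}] in row 5, 1 fits only at r5c3 ⇒ r5c3=1.
Step 2. [r2c6∈{1,6}] 1 has one home in box 2: r2c6. So r2c6=1.
Step 3. [r2c4∈{4,6}] in row 2, 6 fits only at r2c4 ⇒ r2c4=6.
Step 4. [r6c2∈{2,5}] in col 2, 2 fits only at r6c2, so r6c2=2.
Step 5. [r3c2∈{1,4}] 1 has one home in row 3: r3c2 ⇒ r3c2=1.
Step 6. [r3c3∈{4,6}] row 3 places 4 nowhere but r3c3 ⇒ r3c3=4.
Step 7. [r3c6∈{3,6}] r3c6 is the only open cell in row 3 admitting 6. So r3c6=6.
Step 8. [r4c2∈{5}] r4c2 has the single candidate 5, so r4c2=5.
Step 9. [r5c4∈{2,5}] across row 5, 5 lands solely at r5c4. So r5c4=5.
Step 10. [r2c1∈{5}] nothing but 5 survives at r2c1. So r2c1=5.
Step 11. [r1c4∈{4}] r1c4 is down to just 4 ⇒ r1c4=4.
Step 12. [r2c3∈{3}] r2c3 has the single candidate 3. So r2c3=3.
Step 13. [r6c6∈{3}] only 3 remains possible at r6c6, so r6c6=3.
Step 14. [r5c5∈{6}] only 6 remains possible at r5c5, so r5c5=6.
Step 15. [r2c2∈{4}] r2c2 is down to just 4 ⇒ r2c2=4.
Step 16. [r1c1∈{1}] r1c1 is down to just 1 ⇒ r1c1=1.
Step 17. [r4c3∈{6}] r4c3's peers cover all but 6. So r4c3=6.
Step 18. [r3c4∈{3}] r3c4's peers cover all but 3, so r3c4=3.
Step 19. [r4c4∈{2}] nothing but 2 survives at r4c4, so r4c4=2.
Step 20. [r1c3∈{2}] r1c3 is down to just 2. So r1c3=2.
Step 21. [r5c6∈{2}] r5c6 has the single candidate 2, so r5c6=2.
Step 22. [r6c3∈{5}] only 5 remains possible at r6c3 ⇒ r6c3=5.
Step 23. [r4c5∈{1}] r4c5's peers cover all but 1. So r4c5=1.

Answer: 1 6 2 4 3 5 / 5 4 3 6 2 1 / 2 1 4 3 5 6 / 3 5 6 2 1 4 / 4 3 1 5 6 2 / 6 2 5 1 4 3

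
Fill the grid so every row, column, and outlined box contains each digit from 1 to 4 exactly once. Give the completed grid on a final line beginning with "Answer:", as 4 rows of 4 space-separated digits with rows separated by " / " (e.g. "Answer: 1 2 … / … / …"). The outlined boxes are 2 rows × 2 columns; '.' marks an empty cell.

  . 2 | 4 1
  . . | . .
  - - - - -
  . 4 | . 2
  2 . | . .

Step 1. [r2c4∈{3}] r2c4's peers cover all but 3 ⇒ r2c4=3.
Step 2. [r4c2∈{1,3}] 3 has one home in col 2: r4c2 ⇒ r4c2=3.
Step 3. [r3c1∈{1}] r3c1 is down to just 1. So r3c1=1.
Step 4. [r2c2∈{1}] r2c2's peers cover all but 1, so r2c2=1.
Step 5. [r4c4∈{4}] r4c4's peers cover all but 4. So r4c4=4.
Step 6. [r2c1∈{4}] r2c1 has the single candidate 4, so r2c1=4.
Step 7. [r3c3∈{3}] r3c3 has the single candidate 3 ⇒ r3c3=3.
Step 8. [r2c3∈{2}] only 2 remains possible at r2c3. So r2c3=2.
Step 9. [r4c3∈{1}] nothing but 1 survives at r4c3. So r4c3=1.
Step 10. [r1c1∈{3}] r1c1 has the single candidate 3, so r1c1=3.

Answer: 3 2 4 1 / 4 1 2 3 / 1 4 3 2 / 2 3 1 4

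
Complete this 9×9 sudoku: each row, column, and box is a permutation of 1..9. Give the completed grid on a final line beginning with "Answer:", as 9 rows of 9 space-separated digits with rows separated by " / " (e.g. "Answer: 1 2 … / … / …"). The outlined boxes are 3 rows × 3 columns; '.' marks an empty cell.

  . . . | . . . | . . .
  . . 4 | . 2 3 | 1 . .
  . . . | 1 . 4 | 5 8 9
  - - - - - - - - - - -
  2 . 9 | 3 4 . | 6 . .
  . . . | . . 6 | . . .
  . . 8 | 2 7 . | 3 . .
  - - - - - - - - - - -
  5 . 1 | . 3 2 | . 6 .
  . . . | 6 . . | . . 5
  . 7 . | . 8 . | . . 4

Step 1. [r2c8∈{7}] nothing but 7 survives at r2c8, so r2c8=7.
Step 2. [r6c9∈{1}] r6c9's peers cover all but 1, so r6c9=1.
Step 3. [r1c9∈{2,3,6}] 3 has one home in col 9: r1c9 ⇒ r1c9=3.
Step 4. [r4c8∈{5}] r4c8's peers cover all but 5, so r4c8=5.
Step 5. [r5c9∈{2,7,8}] across col 9, 2 lands solely at r5c9, so r5c9=2.
Step 6. [r3c5∈{6}] r3c5 has the single candidate 6. So r3c5=6.
Step 7. [r4c2∈{1}] r4c2 has the single candidate 1 ⇒ r4c2=1.
Step 8. [r1c1∈{1,6,7,8,9}] across row 1, 1 lands solely at r1c1 ⇒ r1c1=1.
Step 9. [r4c6∈{8}] r4c6's peers cover all but 8 ⇒ r4c6=8.
Step 10. [r5c7∈{4,7,8,9}] row 5 places 8 nowhere but r5c7 ⇒ r5c7=8.
Step 11. [r7c4∈{4,7,9}] across col 4, 4 lands solely at r7c4, so r7c4=4.
Step 12. [r1c4∈{5,7,8,9}] r1c4 is the only open cell in col 4 admitting 7 ⇒ r1c4=7.
Step 13. [r1c2∈{2,5,6,8,9}] across row 1, 8 lands solely at r1c2. So r1c2=8.
Step 14. [r1c3∈{2,5,6}] 6 has one home in row 1: r1c3 ⇒ r1c3=6.
Step 15. [r5c3∈{3,5,7}] col 3 places 5 nowhere but r5c3 ⇒ r5c3=5.
Step 16. [r7c2∈{9}] r7c2's peers cover all but 9. So r7c2=9.
Step 17. [r5c4∈{9}] r5c4 has the single candidate 9, so r5c4=9.
Step 18. [r5c8∈{4}] r5c8's peers cover all but 4 ⇒ r5c8=4.
Step 19. [r1c8∈{2}] r1c8 is down to just 2 ⇒ r1c8=2.
Step 20. [r1c5∈{5,9}] across col 5, 5 lands solely at r1c5. So r1c5=5.
Step 21. [r8c5∈{1,9}] r8c5 is the only open cell in col 5 admitting 9 ⇒ r8c5=9.
Step 22. [r3c3∈{2,3,7}] col 3 places 7 nowhere but r3c3, so r3c3=7.
Step 23. [r3c1∈{3}] nothing but 3 survives at r3c1. So r3c1=3.
Step 24. [r7c7∈{7}] only 7 remains possible at r7c7. So r7c7=7.
Step 25. [r8c7∈{2}] nothing but 2 survives at r8c7, so r8c7=2.
Step 26. [r8c3∈{3}] nothing but 3 survives at r8c3 ⇒ r8c3=3.
Step 27. [r8c8∈{1}] r8c8's peers cover all but 1. So r8c8=1.
Step 28. [r6c2∈{4,6}] 6 has one home in col 2: r6c2, so r6c2=6.
Step 29. [r9c4∈{5}] r9c4 is down to just 5, so r9c4=5.
Step 30. [r8c2∈{4}] r8c2's peers cover all but 4. So r8c2=4.
Step 31. [r6c8∈{9}] r6c8 has the single candidate 9 ⇒ r6c8=9.
Step 32. [r4c9∈{7}] nothing but 7 survives at r4c9. So r4c9=7.
Step 33. [r6c1∈{4}] r6c1 has the single candidate 4, so r6c1=4.
Step 34. [r5c2∈{3}] r5c2 is down to just 3, so r5c2=3.
Step 35. [r9c8∈{3}] r9c8's peers cover all but 3. So r9c8=3.
Step 36. [r5c1∈{7}] nothing but 7 survives at r5c1. So r5c1=7.
Step 37. [r5c5∈{1}] r5c5's peers cover all but 1, so r5c5=1.
Step 38. [r2c9∈{6}] r2c9's peers cover all but 6. So r2c9=6.
Step 39. [r8c6∈{7}] r8c6 has the single candidate 7 ⇒ r8c6=7.
Step 40. [r9c7∈{9}] r9c7 is down to just 9 ⇒ r9c7=9.
Step 41. [r9c1∈{6}] r9c1 is down to just 6. So r9c1=6.
Step 42. [r2c4∈{8}] r2c4's peers cover all but 8, so r2c4=8.
Step 43. [r8c1∈{8}] nothing but 8 survives at r8c1, so r8c1=8.
Step 44. [r9c6∈{1}] only 1 remains possible at r9c6, so r9c6=1.
Step 45. [r1c6∈{9}] r1c6 has the single candidate 9. So r1c6=9.
Step 46. [r3c2∈{2}] r3c2 is down to just 2. So r3c2=2.
Step 47. [r6c6∈{5}] r6c6 has the single candidate 5. So r6c6=5.
Step 48. [r1c7∈{4}] r1c7's peers cover all but 4. So r1c7=4.
Step 49. [r9c3∈{2}] r9c3's peers cover all but 2. So r9c3=2.
Step 50. [r7c9∈{8}] r7c9's peers cover all but 8. So r7c9=8.
Step 51. [r2c1∈{9}] r2c1 has the single candidate 9 ⇒ r2c1=9.
Step 52. [r2c2∈{5}] r2c2 has the single candidate 5 ⇒ r2c2=5.

Answer: 1 8 6 7 5 9 4 2 3 / 9 5 4 8 2 3 1 7 6 / 3 2 7 1 6 4 5 8 9 / 2 1 9 3 4 8 6 5 7 / 7 3 5 9 1 6 8 4 2 / 4 6 8 2 7 5 3 9 1 / 5 9 1 4 3 2 7 6 8 / 8 4 3 6 9 7 2 1 5 / 6 7 2 5 8 1 9 3 4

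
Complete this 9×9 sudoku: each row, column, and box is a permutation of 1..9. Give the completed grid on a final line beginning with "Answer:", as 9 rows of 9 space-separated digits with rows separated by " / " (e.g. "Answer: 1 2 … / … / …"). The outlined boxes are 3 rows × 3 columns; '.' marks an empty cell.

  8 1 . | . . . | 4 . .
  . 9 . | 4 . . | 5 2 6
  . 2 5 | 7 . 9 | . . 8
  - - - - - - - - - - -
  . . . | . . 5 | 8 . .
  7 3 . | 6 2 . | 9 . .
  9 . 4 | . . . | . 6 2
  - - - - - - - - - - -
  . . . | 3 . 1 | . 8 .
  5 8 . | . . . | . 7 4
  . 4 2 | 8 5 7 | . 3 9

Step 1. [r7c1∈{6}] only 6 remains possible at r7c1, so r7c1=6.
Step 2. [r3c5∈{1,3,6}] across row 3, 6 lands solely at r3c5, so r3c5=6.
Step 3. [r1c5∈{3}] nothing but 3 survives at r1c5, so r1c5=3.
Step 4. [r6c7∈{1,3,7}] in col 7, 7 fits only at r6c7, so r6c7=7.
Step 5. [r8c5∈{9}] only 9 remains possible at r8c5. So r8c5=9.
Step 6. [r5c6∈{4,8}] across col 6, 4 lands solely at r5c6, so r5c6=4.
Step 7. [r8c4∈{2}] r8c4 is down to just 2 ⇒ r8c4=2.
Step 8. [r2c5∈{1,8}] row 2 places 1 nowhere but r2c5. So r2c5=1.
Step 9. [r9c1∈{1}] nothing but 1 survives at r9c1, so r9c1=1.
Step 10. [r2c3∈{3,7}] r2c3 is the only open cell in row 2 admitting 7. So r2c3=7.
Step 11. [r3c8∈{1}] r3c8's peers cover all but 1. So r3c8=1.
Step 12. [r2c1∈{3}] r2c1 has the single candidate 3 ⇒ r2c1=3.
Step 13. [r7c9∈{5}] only 5 remains possible at r7c9, so r7c9=5.
Step 14. [r5c9∈{1}] only 1 remains possible at r5c9 ⇒ r5c9=1.
Step 15. [r4c3∈{1,6}] col 3 places 1 nowhere but r4c3 ⇒ r4c3=1.
Step 16. [r6c6∈{3,8}] 3 has one home in row 6: r6c6. So r6c6=3.
Step 17. [r8c7∈{1,6}] in row 8, 1 fits only at r8c7, so r8c7=1.
Step 18. [r1c6∈{2}] r1c6 has the single candidate 2 ⇒ r1c6=2.
Step 19. [r4c9∈{3}] r4c9 has the single candidate 3. So r4c9=3.
Step 20. [r7c7∈{2}] nothing but 2 survives at r7c7, so r7c7=2.
Step 21. [r4c8∈{4}] r4c8 is down to just 4. So r4c8=4.
Step 22. [r8c6∈{6}] r8c6 is down to just 6, so r8c6=6.
Step 23. [r3c1∈{4}] r3c1 is down to just 4. So r3c1=4.
Step 24. [r4c5∈{7}] r4c5 has the single candidate 7 ⇒ r4c5=7.
Step 25. [r6c4∈{1}] r6c4 is down to just 1, so r6c4=1.
Step 26. [r5c8∈{5}] nothing but 5 survives at r5c8 ⇒ r5c8=5.
Step 27. [r4c4∈{9}] r4c4 has the single candidate 9 ⇒ r4c4=9.
Step 28. [r1c4∈{5}] r1c4 has the single candidate 5, so r1c4=5.
Step 29. [r7c2∈{7}] r7c2's peers cover all but 7 ⇒ r7c2=7.
Step 30. [r1c8∈{9}] r1c8's peers cover all but 9 ⇒ r1c8=9.
Step 31. [r1c9∈{7}] r1c9's peers cover all but 7 ⇒ r1c9=7.
Step 32. [r6c2∈{5}] nothing but 5 survives at r6c2, so r6c2=5.
Step 33. [r5c3∈{8}] nothing but 8 survives at r5c3 ⇒ r5c3=8.
Step 34. [r1c3∈{6}] r1c3 is down to just 6, so r1c3=6.
Step 35. [r4c1∈{2}] only 2 remains possible at r4c1, so r4c1=2.
Step 36. [r8c3∈{3}] r8c3 has the single candidate 3. So r8c3=3.
Step 37. [r7c5∈{4}] r7c5's peers cover all but 4, so r7c5=4.
Step 38. [r4c2∈{6}] r4c2 has the single candidate 6 ⇒ r4c2=6.
Step 39. [r9c7∈{6}] only 6 remains possible at r9c7. So r9c7=6.
Step 40. [r6c5∈{8}] r6c5 has the single candidate 8. So r6c5=8.
Step 41. [r2c6∈{8}] r2c6's peers cover all but 8. So r2c6=8.
Step 42. [r7c3∈{9}] r7c3 is down to just 9, so r7c3=9.
Step 43. [r3c7∈{3}] r3c7 is down to just 3 ⇒ r3c7=3.

Answer: 8 1 6 5 3 2 4 9 7 / 3 9 7 4 1 8 5 2 6 / 4 2 5 7 6 9 3 1 8 / 2 6 1 9 7 5 8 4 3 / 7 3 8 6 2 4 9 5 1 / 9 5 4 1 8 3 7 6 2 / 6 7 9 3 4 1 2 8 5 / 5 8 3 2 9 6 1 7 4 / 1 4 2 8 5 7 6 3 9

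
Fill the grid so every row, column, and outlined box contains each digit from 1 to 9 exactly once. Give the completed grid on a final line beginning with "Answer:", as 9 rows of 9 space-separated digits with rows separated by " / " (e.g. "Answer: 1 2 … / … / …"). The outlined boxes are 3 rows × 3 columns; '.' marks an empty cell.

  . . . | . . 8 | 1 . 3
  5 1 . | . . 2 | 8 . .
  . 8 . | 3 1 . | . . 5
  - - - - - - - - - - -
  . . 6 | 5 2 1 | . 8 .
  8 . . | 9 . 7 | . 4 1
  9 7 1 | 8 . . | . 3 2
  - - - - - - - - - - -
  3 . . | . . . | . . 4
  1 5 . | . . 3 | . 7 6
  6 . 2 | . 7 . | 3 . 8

Step 1. [r7c2∈{9}] only 9 remains possible at r7c2, so r7c2=9.
Step 2. [r3c7∈{2,4,6,7,9}] col 7 places 4 nowhere but r3c7 ⇒ r3c7=4.
Step 3. [r9c2∈{4}] r9c2 has the single candidate 4. So r9c2=4.
Step 4. [r7c3∈{7,8}] in row 7, 7 fits only at r7c3. So r7c3=7.
Step 5. [r3c3∈{9}] nothing but 9 survives at r3c3. So r3c3=9.
Step 6. [r3c6∈{6}] nothing but 6 survives at r3c6. So r3c6=6.
Step 7. [r1c3∈{4}] r1c3 is down to just 4 ⇒ r1c3=4.
Step 8. [r7c6∈{5}] r7c6's peers cover all but 5. So r7c6=5.
Step 9. [r7c4∈{1,2,6}] in col 4, 6 fits only at r7c4. So r7c4=6.
Step 10. [r2c9∈{7,9}] 7 has one home in box 3: r2c9 ⇒ r2c9=7.
Step 11. [r5c5∈{3,6}] r5c5 is the only open cell in col 5 admitting 3 ⇒ r5c5=3.
Step 12. [r3c8∈{2}] r3c8 has the single candidate 2 ⇒ r3c8=2.
Step 13. [r2c4∈{4}] nothing but 4 survives at r2c4 ⇒ r2c4=4.
Step 14. [r8c5∈{4,8,9}] 4 has one home in row 8: r8c5, so r8c5=4.
Step 15. [r8c7∈{2,9}] row 8 places 9 nowhere but r8c7. So r8c7=9.
Step 16. [r2c5∈{9}] r2c5 has the single candidate 9 ⇒ r2c5=9.
Step 17. [r5c7∈{5,6}] across row 5, 6 lands solely at r5c7. So r5c7=6.
Step 18. [r1c2∈{2,6}] r1c2 is the only open cell in col 2 admitting 6, so r1c2=6.
Step 19. [r9c8∈{1,5}] across row 9, 5 lands solely at r9c8 ⇒ r9c8=5.
Step 20. [r1c4∈{7}] nothing but 7 survives at r1c4. So r1c4=7.
Step 21. [r4c2∈{3}] only 3 remains possible at r4c2, so r4c2=3.
Step 22. [r3c1∈{7}] r3c1 is down to just 7, so r3c1=7.
Step 23. [r8c3∈{8}] r8c3's peers cover all but 8 ⇒ r8c3=8.
Step 24. [r4c7∈{7}] r4c7's peers cover all but 7 ⇒ r4c7=7.
Step 25. [r7c8∈{1}] r7c8 is down to just 1 ⇒ r7c8=1.
Step 26. [r4c1∈{4}] only 4 remains possible at r4c1 ⇒ r4c1=4.
Step 27. [r6c6∈{4}] r6c6 is down to just 4 ⇒ r6c6=4.
Step 28. [r7c7∈{2}] r7c7's peers cover all but 2 ⇒ r7c7=2.
Step 29. [r2c8∈{6}] r2c8's peers cover all but 6 ⇒ r2c8=6.
Step 30. [r2c3∈{3}] nothing but 3 survives at r2c3, so r2c3=3.
Step 31. [r9c4∈{1}] nothing but 1 survives at r9c4 ⇒ r9c4=1.
Step 32. [r6c5∈{6}] only 6 remains possible at r6c5, so r6c5=6.
Step 33. [r7c5∈{8}] nothing but 8 survives at r7c5. So r7c5=8.
Step 34. [r5c3∈{5}] nothing but 5 survives at r5c3 ⇒ r5c3=5.
Step 35. [r5c2∈{2}] only 2 remains possible at r5c2 ⇒ r5c2=2.
Step 36. [r1c1∈{2}] r1c1 has the single candidate 2 ⇒ r1c1=2.
Step 37. [r9c6∈{9}] nothing but 9 survives at r9c6. So r9c6=9.
Step 38. [r1c8∈{9}] r1c8 is down to just 9. So r1c8=9.
Step 39. [r6c7∈{5}] only 5 remains possible at r6c7. So r6c7=5.
Step 40. [r4c9∈{9}] only 9 remains possible at r4c9 ⇒ r4c9=9.
Step 41. [r1c5∈{5}] nothing but 5 survives at r1c5. So r1c5=5.
Step 42. [r8c4∈{2}] r8c4's peers cover all but 2 ⇒ r8c4=2.

Answer: 2 6 4 7 5 8 1 9 3 / 5 1 3 4 9 2 8 6 7 / 7 8 9 3 1 6 4 2 5 / 4 3 6 5 2 1 7 8 9 / 8 2 5 9 3 7 6 4 1 / 9 7 1 8 6 4 5 3 2 / 3 9 7 6 8 5 2 1 4 / 1 5 8 2 4 3 9 7 6 / 6 4 2 1 7 9 3 5 8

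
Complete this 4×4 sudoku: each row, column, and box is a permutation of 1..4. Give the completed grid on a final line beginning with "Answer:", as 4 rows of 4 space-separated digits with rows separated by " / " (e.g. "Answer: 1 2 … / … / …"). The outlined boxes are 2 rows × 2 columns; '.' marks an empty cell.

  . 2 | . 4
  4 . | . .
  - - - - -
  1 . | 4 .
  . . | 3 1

Step 1. [r2c4∈{2,3}] r2c4 is the only open cell in col 4 admitting 3. So r2c4=3.
Step 2. [r1c3∈{1}] r1c3 has the single candidate 1, so r1c3=1.
Step 3. [r1c1∈{3}] nothing but 3 survives at r1c1. So r1c1=3.
Step 4. [r3c4∈{2}] nothing but 2 survives at r3c4 ⇒ r3c4=2.
Step 5. [r4c1∈{2}] r4c1 has the single candidate 2. So r4c1=2.
Step 6. [r4c2∈{4}] r4c2's peers cover all but 4 ⇒ r4c2=4.
Step 7. [r2c2∈{1}] nothing but 1 survives at r2c2. So r2c2=1.
Step 8. [r3c2∈{3}] only 3 remains possible at r3c2. So r3c2=3.
Step 9. [r2c3∈{2}] only 2 remains possible at r2c3. So r2c3=2.

Answer: 3 2 1 4 / 4 1 2 3 / 1 3 4 2 / 2 4 3 1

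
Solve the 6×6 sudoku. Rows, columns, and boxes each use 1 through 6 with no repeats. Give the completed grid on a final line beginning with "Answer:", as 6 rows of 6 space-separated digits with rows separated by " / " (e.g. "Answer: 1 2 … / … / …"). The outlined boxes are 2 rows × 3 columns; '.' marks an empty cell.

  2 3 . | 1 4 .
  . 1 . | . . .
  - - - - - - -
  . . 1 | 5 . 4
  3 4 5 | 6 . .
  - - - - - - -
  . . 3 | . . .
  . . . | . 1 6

Step 1. [r2c1∈{4,5,6}] in box 1, 5 fits only at r2c1 ⇒ r2c1=5.
Step 2. [r6c3∈{2,4}] across col 3, 2 lands solely at r6c3 ⇒ r6c3=2.
Step 3. [r4c5∈{2}] r4c5 is down to just 2 ⇒ r4c5=2.
Step 4. [r2c6∈{2,3}] across col 6, 3 lands solely at r2c6, so r2c6=3.
Step 5. [r3c1∈{6}] r3c1 is down to just 6 ⇒ r3c1=6.
Step 6. [r6c1∈{4}] r6c1 has the single candidate 4, so r6c1=4.
Step 7. [r5c5∈{5}] r5c5 has the single candidate 5 ⇒ r5c5=5.
Step 8. [r2c5∈{6}] nothing but 6 survives at r2c5. So r2c5=6.
Step 9. [r5c4∈{2,4}] across row 5, 4 lands solely at r5c4. So r5c4=4.
Step 10. [r3c5∈{3}] only 3 remains possible at r3c5. So r3c5=3.
Step 11. [r2c4∈{2}] r2c4 is down to just 2. So r2c4=2.
Step 12. [r2c3∈{4}] only 4 remains possible at r2c3. So r2c3=4.
Step 13. [r5c6∈{2}] r5c6 is down to just 2, so r5c6=2.
Step 14. [r3c2∈{2}] r3c2 is down to just 2. So r3c2=2.
Step 15. [r6c2∈{5}] r6c2 has the single candidate 5, so r6c2=5.
Step 16. [r4c6∈{1}] nothing but 1 survives at r4c6 ⇒ r4c6=1.
Step 17. [r5c1∈{1}] r5c1's peers cover all but 1 ⇒ r5c1=1.
Step 18. [r1c3∈{6}] r1c3's peers cover all but 6. So r1c3=6.
Step 19. [r5c2∈{6}] r5c2's peers cover all but 6, so r5c2=6.
Step 20. [r1c6∈{5}] nothing but 5 survives at r1c6 ⇒ r1c6=5.
Step 21. [r6c4∈{3}] r6c4's peers cover all but 3 ⇒ r6c4=3.

Answer: 2 3 6 1 4 5 / 5 1 4 2 6 3 / 6 2 1 5 3 4 / 3 4 5 6 2 1 / 1 6 3 4 5 2 / 4 5 2 3 1 6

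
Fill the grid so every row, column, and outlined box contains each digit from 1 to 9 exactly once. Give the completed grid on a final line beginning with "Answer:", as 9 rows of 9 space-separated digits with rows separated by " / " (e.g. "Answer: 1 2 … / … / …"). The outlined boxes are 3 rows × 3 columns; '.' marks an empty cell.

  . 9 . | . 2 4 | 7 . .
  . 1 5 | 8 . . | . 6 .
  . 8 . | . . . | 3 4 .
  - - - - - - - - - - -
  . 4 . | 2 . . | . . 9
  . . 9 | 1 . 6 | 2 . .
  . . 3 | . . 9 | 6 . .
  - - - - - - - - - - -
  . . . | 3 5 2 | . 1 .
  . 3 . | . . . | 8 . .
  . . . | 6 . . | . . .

Step 1. [r1c3∈{6}] only 6 remains possible at r1c3. So r1c3=6.
Step 2. [r4c1∈{1,5,6,7,8}] across row 4, 6 lands solely at r4c1. So r4c1=6.
Step 3. [r2c1∈{2,3,4,7}] row 2 places 4 nowhere but r2c1. So r2c1=4.
Step 4. [r8c9∈{2,4,5,6,7}] row 8 places 6 nowhere but r8c9, so r8c9=6.
Step 5. [r1c4∈{5}] only 5 remains possible at r1c4 ⇒ r1c4=5.
Step 6. [r3c9∈{1,2,5}] r3c9 is the only open cell in row 3 admitting 5, so r3c9=5.
Step 7. [r4c6∈{3,5,7,8}] 5 has one home in col 6: r4c6, so r4c6=5.
Step 8. [r9c7∈{4,5,9}] in col 7, 5 fits only at r9c7. So r9c7=5.
Step 9. [r8c1∈{1,2,5,7,9}] 5 has one home in row 8: r8c1. So r8c1=5.
Step 10. [r9c6∈{1,7,8}] col 6 places 8 nowhere but r9c6. So r9c6=8.
Step 11. [r1c8∈{8}] r1c8's peers cover all but 8. So r1c8=8.
Step 12. [r7c7∈{4,9}] across col 7, 4 lands solely at r7c7 ⇒ r7c7=4.
Step 13. [r7c9∈{7}] r7c9's peers cover all but 7 ⇒ r7c9=7.
Step 14. [r3c5∈{1,6,7,9}] across row 3, 6 lands solely at r3c5 ⇒ r3c5=6.
Step 15. [r3c4∈{7,9}] row 3 places 9 nowhere but r3c4, so r3c4=9.
Step 16. [r2c6∈{3,7}] 3 has one home in col 6: r2c6, so r2c6=3.
Step 17. [r2c5∈{7}] r2c5 is down to just 7, so r2c5=7.
Step 18. [r6c4∈{4,7}] 7 has one home in box 5: r6c4. So r6c4=7.
Step 19. [r8c4∈{4}] r8c4's peers cover all but 4. So r8c4=4.
Step 20. [r9c3∈{1,2,4,7}] across row 9, 4 lands solely at r9c3 ⇒ r9c3=4.
Step 21. [r7c1∈{8,9}] r7c1 is the only open cell in row 7 admitting 9 ⇒ r7c1=9.
Step 22. [r4c7∈{1}] only 1 remains possible at r4c7, so r4c7=1.
Step 23. [r8c3∈{1,2,7}] r8c3 is the only open cell in col 3 admitting 1. So r8c3=1.
Step 24. [r8c8∈{2,9}] across row 8, 2 lands solely at r8c8. So r8c8=2.
Step 25. [r9c8∈{3,9}] in col 8, 9 fits only at r9c8 ⇒ r9c8=9.
Step 26. [r3c3∈{2,7}] in col 3, 2 fits only at r3c3, so r3c3=2.
Step 27. [r4c3∈{7,8}] r4c3 is the only open cell in col 3 admitting 7 ⇒ r4c3=7.
Step 28. [r5c1∈{8}] only 8 remains possible at r5c1. So r5c1=8.
Step 29. [r4c8∈{3}] r4c8 has the single candidate 3 ⇒ r4c8=3.
Step 30. [r6c9∈{4,8}] in col 9, 8 fits only at r6c9 ⇒ r6c9=8.
Step 31. [r6c8∈{5}] r6c8 is down to just 5 ⇒ r6c8=5.
Step 32. [r6c2∈{2}] nothing but 2 survives at r6c2 ⇒ r6c2=2.
Step 33. [r5c9∈{4}] nothing but 4 survives at r5c9, so r5c9=4.
Step 34. [r9c1∈{2,7}] r9c1 is the only open cell in row 9 admitting 2. So r9c1=2.
Step 35. [r7c3∈{8}] r7c3 is down to just 8, so r7c3=8.
Step 36. [r4c5∈{8}] r4c5 is down to just 8, so r4c5=8.
Step 37. [r1c9∈{1}] r1c9 is down to just 1 ⇒ r1c9=1.
Step 38. [r7c2∈{6}] only 6 remains possible at r7c2 ⇒ r7c2=6.
Step 39. [r8c5∈{9}] only 9 remains possible at r8c5. So r8c5=9.
Step 40. [r5c2∈{5}] r5c2's peers cover all but 5, so r5c2=5.
Step 41. [r5c5∈{3}] r5c5 has the single candidate 3. So r5c5=3.
Step 42. [r8c6∈{7}] nothing but 7 survives at r8c6 ⇒ r8c6=7.
Step 43. [r9c9∈{3}] r9c9 is down to just 3 ⇒ r9c9=3.
Step 44. [r5c8∈{7}] only 7 remains possible at r5c8, so r5c8=7.
Step 45. [r9c2∈{7}] r9c2 has the single candidate 7. So r9c2=7.
Step 46. [r9c5∈{1}] r9c5's peers cover all but 1. So r9c5=1.
Step 47. [r6c1∈{1}] nothing but 1 survives at r6c1, so r6c1=1.
Step 48. [r6c5∈{4}] r6c5 has the single candidate 4 ⇒ r6c5=4.
Step 49. [r1c1∈{3}] only 3 remains possible at r1c1 ⇒ r1c1=3.
Step 50. [r2c7∈{9}] r2c7's peers cover all but 9. So r2c7=9.
Step 51. [r3c1∈{7}] r3c1's peers cover all but 7, so r3c1=7.
Step 52. [r2c9∈{2}] nothing but 2 survives at r2c9 ⇒ r2c9=2.
Step 53. [r3c6∈{1}] nothing but 1 survives at r3c6. So r3c6=1.

Answer: 3 9 6 5 2 4 7 8 1 / 4 1 5 8 7 3 9 6 2 / 7 8 2 9 6 1 3 4 5 / 6 4 7 2 8 5 1 3 9 / 8 5 9 1 3 6 2 7 4 / 1 2 3 7 4 9 6 5 8 / 9 6 8 3 5 2 4 1 7 / 5 3 1 4 9 7 8 2 6 / 2 7 4 6 1 8 5 9 3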